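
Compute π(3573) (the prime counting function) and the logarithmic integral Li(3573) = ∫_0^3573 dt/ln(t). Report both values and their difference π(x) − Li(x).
π(3573) = 500;  Li(3573) ≈ 513.53;  π(x) − Li(x) ≈ -13.53.

Direct count of primes ≤ 3573 gives π(3573) = 500. Numerical evaluation of the logarithmic integral gives Li(3573) ≈ 513.53. The difference π(x) − Li(x) ≈ -13.53 is typically negative for small/moderate x (Li(x) overestimates), though Littlewood's theorem shows this sign changes infinitely often.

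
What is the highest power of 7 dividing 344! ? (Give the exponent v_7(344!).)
v_7(344!) = 57

Legendre's formula: v_p(n!) = Σ_{k ≥ 1} ⌊n / p^k⌋. For p = 7, n = 344, the terms are:
  ⌊344/7^1⌋ = ⌊344/7⌋ = 49
  ⌊344/7^2⌋ = ⌊344/49⌋ = 7
  ⌊344/7^3⌋ = ⌊344/343⌋ = 1
(the next term ⌊344/7^4⌋ = 0, terminating the sum). Summing: v_7(344!) = 49 + 7 + 1 = 57.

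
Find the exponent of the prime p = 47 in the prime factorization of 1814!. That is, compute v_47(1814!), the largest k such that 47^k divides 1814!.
v_47(1814!) = 38

Legendre's formula: v_p(n!) = Σ_{k ≥ 1} ⌊n / p^k⌋. For p = 47, n = 1814, the terms are:
  ⌊1814/47^1⌋ = ⌊1814/47⌋ = 38
(the next term ⌊1814/47^2⌋ = 0, terminating the sum). Summing: v_47(1814!) = 38 = 38.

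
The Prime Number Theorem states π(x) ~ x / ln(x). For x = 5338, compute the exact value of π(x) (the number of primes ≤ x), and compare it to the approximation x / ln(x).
π(5338) = 706;  x/ln(x) ≈ 621.96;  relative error ≈ 11.90%.

Directly count primes up to 5338: π(5338) = 706. The PNT approximation gives 5338/ln(5338) ≈ 5338/8.58261 ≈ 621.96. Relative error (π(x) − x/ln(x)) / π(x) ≈ 11.90%; the approximation is known to undercount slightly (Li(x) is a better estimate).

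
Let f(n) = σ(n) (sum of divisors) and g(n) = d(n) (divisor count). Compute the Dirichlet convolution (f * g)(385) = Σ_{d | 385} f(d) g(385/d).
(σ * d)(385) = 1120

Divisors of 385: [1, 5, 7, 11, 35, 55, 77, 385]. For each d | 385:
  d = 1: σ(1) · d(385/1) = 1 · 8 = 8
  d = 5: σ(5) · d(385/5) = 6 · 4 = 24
  d = 7: σ(7) · d(385/7) = 8 · 4 = 32
  d = 11: σ(11) · d(385/11) = 12 · 4 = 48
  d = 35: σ(35) · d(385/35) = 48 · 2 = 96
  d = 55: σ(55) · d(385/55) = 72 · 2 = 144
  d = 77: σ(77) · d(385/77) = 96 · 2 = 192
  d = 385: σ(385) · d(385/385) = 576 · 1 = 576
Summing: (σ * d)(385) = 8 + 24 + 32 + 48 + 96 + 144 + 192 + 576 = 1120.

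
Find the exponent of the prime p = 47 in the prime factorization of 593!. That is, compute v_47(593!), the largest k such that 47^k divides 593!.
v_47(593!) = 12

Legendre's formula: v_p(n!) = Σ_{k ≥ 1} ⌊n / p^k⌋. For p = 47, n = 593, the terms are:
  ⌊593/47^1⌋ = ⌊593/47⌋ = 12
(the next term ⌊593/47^2⌋ = 0, terminating the sum). Summing: v_47(593!) = 12 = 12.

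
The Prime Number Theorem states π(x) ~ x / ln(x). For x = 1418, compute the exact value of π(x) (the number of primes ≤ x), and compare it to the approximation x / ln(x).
π(1418) = 223;  x/ln(x) ≈ 195.40;  relative error ≈ 12.38%.

Directly count primes up to 1418: π(1418) = 223. The PNT approximation gives 1418/ln(1418) ≈ 1418/7.25700 ≈ 195.40. Relative error (π(x) − x/ln(x)) / π(x) ≈ 12.38%; the approximation is known to undercount slightly (Li(x) is a better estimate).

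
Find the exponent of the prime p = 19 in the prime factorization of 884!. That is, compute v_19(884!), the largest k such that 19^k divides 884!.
v_19(884!) = 48

Legendre's formula: v_p(n!) = Σ_{k ≥ 1} ⌊n / p^k⌋. For p = 19, n = 884, the terms are:
  ⌊884/19^1⌋ = ⌊884/19⌋ = 46
  ⌊884/19^2⌋ = ⌊884/361⌋ = 2
(the next term ⌊884/19^3⌋ = 0, terminating the sum). Summing: v_19(884!) = 46 + 2 = 48.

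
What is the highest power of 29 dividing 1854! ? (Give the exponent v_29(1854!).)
v_29(1854!) = 65

Legendre's formula: v_p(n!) = Σ_{k ≥ 1} ⌊n / p^k⌋. For p = 29, n = 1854, the terms are:
  ⌊1854/29^1⌋ = ⌊1854/29⌋ = 63
  ⌊1854/29^2⌋ = ⌊1854/841⌋ = 2
(the next term ⌊1854/29^3⌋ = 0, terminating the sum). Summing: v_29(1854!) = 63 + 2 = 65.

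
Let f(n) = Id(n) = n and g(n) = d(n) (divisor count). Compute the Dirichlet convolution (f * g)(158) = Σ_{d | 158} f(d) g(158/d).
(Id * d)(158) = 324

Divisors of 158: [1, 2, 79, 158]. For each d | 158:
  d = 1: Id(1) · d(158/1) = 1 · 4 = 4
  d = 2: Id(2) · d(158/2) = 2 · 2 = 4
  d = 79: Id(79) · d(158/79) = 79 · 2 = 158
  d = 158: Id(158) · d(158/158) = 158 · 1 = 158
Summing: (Id * d)(158) = 4 + 4 + 158 + 158 = 324.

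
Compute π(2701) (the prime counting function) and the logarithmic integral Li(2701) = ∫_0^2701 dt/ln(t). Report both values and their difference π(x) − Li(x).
π(2701) = 393;  Li(2701) ≈ 405.17;  π(x) − Li(x) ≈ -12.17.

Direct count of primes ≤ 2701 gives π(2701) = 393. Numerical evaluation of the logarithmic integral gives Li(2701) ≈ 405.17. The difference π(x) − Li(x) ≈ -12.17 is typically negative for small/moderate x (Li(x) overestimates), though Littlewood's theorem shows this sign changes infinitely often.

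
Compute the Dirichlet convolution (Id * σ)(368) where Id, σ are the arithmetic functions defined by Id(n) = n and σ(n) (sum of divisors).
(Id * σ)(368) = 6063

Divisors of 368: [1, 2, 4, 8, 16, 23, 46, 92, 184, 368]. For each d | 368:
  d = 1: Id(1) · σ(368/1) = 1 · 744 = 744
  d = 2: Id(2) · σ(368/2) = 2 · 360 = 720
  d = 4: Id(4) · σ(368/4) = 4 · 168 = 672
  d = 8: Id(8) · σ(368/8) = 8 · 72 = 576
  d = 16: Id(16) · σ(368/16) = 16 · 24 = 384
  d = 23: Id(23) · σ(368/23) = 23 · 31 = 713
  d = 46: Id(46) · σ(368/46) = 46 · 15 = 690
  d = 92: Id(92) · σ(368/92) = 92 · 7 = 644
  d = 184: Id(184) · σ(368/184) = 184 · 3 = 552
  d = 368: Id(368) · σ(368/368) = 368 · 1 = 368
Summing: (Id * σ)(368) = 744 + 720 + 672 + 576 + 384 + 713 + 690 + 644 + 552 + 368 = 6063.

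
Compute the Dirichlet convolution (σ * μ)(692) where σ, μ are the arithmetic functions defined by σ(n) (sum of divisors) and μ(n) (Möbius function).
(σ * μ)(692) = 692

Divisors of 692: [1, 2, 4, 173, 346, 692]. For each d | 692:
  d = 1: σ(1) · μ(692/1) = 1 · 0 = 0
  d = 2: σ(2) · μ(692/2) = 3 · 1 = 3
  d = 4: σ(4) · μ(692/4) = 7 · -1 = -7
  d = 173: σ(173) · μ(692/173) = 174 · 0 = 0
  d = 346: σ(346) · μ(692/346) = 522 · -1 = -522
  d = 692: σ(692) · μ(692/692) = 1218 · 1 = 1218
Summing: (σ * μ)(692) = 0 + 3 + -7 + 0 + -522 + 1218 = 692.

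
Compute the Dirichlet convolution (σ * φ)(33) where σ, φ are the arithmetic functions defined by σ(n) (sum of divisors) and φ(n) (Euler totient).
(σ * φ)(33) = 132

Divisors of 33: [1, 3, 11, 33]. For each d | 33:
  d = 1: σ(1) · φ(33/1) = 1 · 20 = 20
  d = 3: σ(3) · φ(33/3) = 4 · 10 = 40
  d = 11: σ(11) · φ(33/11) = 12 · 2 = 24
  d = 33: σ(33) · φ(33/33) = 48 · 1 = 48
Summing: (σ * φ)(33) = 20 + 40 + 24 + 48 = 132.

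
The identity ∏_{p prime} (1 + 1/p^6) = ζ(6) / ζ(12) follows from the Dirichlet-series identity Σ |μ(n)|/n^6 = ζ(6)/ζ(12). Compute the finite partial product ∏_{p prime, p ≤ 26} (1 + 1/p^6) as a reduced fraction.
∏ = 1528148900144746288585670319214284020/1502467574555591484127420211226932553

The primes p ≤ 26 are [2, 3, 5, 7, 11, 13, 17, 19, 23]. For each, (1 + 1/p^6) = (p^6 + 1)/p^6. Multiplying these fractions over p ∈ [2, 3, 5, 7, 11, 13, 17, 19, 23] gives 1528148900144746288585670319214284020/1502467574555591484127420211226932553. (In the limit P → ∞ this tends to ζ(6)/ζ(12).)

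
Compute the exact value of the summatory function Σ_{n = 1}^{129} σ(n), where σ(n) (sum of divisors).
Σ_{n ≤ 129} σ(n) = 13711

Compute σ(n) for each 1 ≤ n ≤ 129: σ(1) = 1, σ(2) = 3, σ(3) = 4, σ(4) = 7, σ(5) = 6, σ(6) = 12, σ(7) = 8, σ(8) = 15, σ(9) = 13, σ(10) = 18, σ(11) = 12, σ(12) = 28, σ(13) = 14, σ(14) = 24, σ(15) = 24, σ(16) = 31, σ(17) = 18, σ(18) = 39, σ(19) = 20, σ(20) = 42, σ(21) = 32, σ(22) = 36, σ(23) = 24, σ(24) = 60, σ(25) = 31, σ(26) = 42, σ(27) = 40, σ(28) = 56, σ(29) = 30, σ(30) = 72, σ(31) = 32, σ(32) = 63, σ(33) = 48, σ(34) = 54, σ(35) = 48, σ(36) = 91, σ(37) = 38, σ(38) = 60, σ(39) = 56, σ(40) = 90, σ(41) = 42, σ(42) = 96, σ(43) = 44, σ(44) = 84, σ(45) = 78, σ(46) = 72, σ(47) = 48, σ(48) = 124, σ(49) = 57, σ(50) = 93, σ(51) = 72, σ(52) = 98, σ(53) = 54, σ(54) = 120, σ(55) = 72, σ(56) = 120, σ(57) = 80, σ(58) = 90, σ(59) = 60, σ(60) = 168, σ(61) = 62, σ(62) = 96, σ(63) = 104, σ(64) = 127, σ(65) = 84, σ(66) = 144, σ(67) = 68, σ(68) = 126, σ(69) = 96, σ(70) = 144, σ(71) = 72, σ(72) = 195, σ(73) = 74, σ(74) = 114, σ(75) = 124, σ(76) = 140, σ(77) = 96, σ(78) = 168, σ(79) = 80, σ(80) = 186, σ(81) = 121, σ(82) = 126, σ(83) = 84, σ(84) = 224, σ(85) = 108, σ(86) = 132, σ(87) = 120, σ(88) = 180, σ(89) = 90, σ(90) = 234, σ(91) = 112, σ(92) = 168, σ(93) = 128, σ(94) = 144, σ(95) = 120, σ(96) = 252, σ(97) = 98, σ(98) = 171, σ(99) = 156, σ(100) = 217, σ(101) = 102, σ(102) = 216, σ(103) = 104, σ(104) = 210, σ(105) = 192, σ(106) = 162, σ(107) = 108, σ(108) = 280, σ(109) = 110, σ(110) = 216, σ(111) = 152, σ(112) = 248, σ(113) = 114, σ(114) = 240, σ(115) = 144, σ(116) = 210, σ(117) = 182, σ(118) = 180, σ(119) = 144, σ(120) = 360, σ(121) = 133, σ(122) = 186, σ(123) = 168, σ(124) = 224, σ(125) = 156, σ(126) = 312, σ(127) = 128, σ(128) = 255, σ(129) = 176. Summing all 129 values: 13711. (Average order: Σ_{n ≤ x} σ(n) ~ (π²/12) x². For x = 129, (π²/12)·129² ≈ 13686.67.)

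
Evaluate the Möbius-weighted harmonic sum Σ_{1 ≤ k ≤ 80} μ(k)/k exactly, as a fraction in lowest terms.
Σ μ(k)/k = -5419230422019661121772083237/214509651156044860526605636942

Values of μ(k) for 1 ≤ k ≤ 80: μ(1) = 1, μ(2) = -1, μ(3) = -1, μ(5) = -1, μ(6) = 1, μ(7) = -1, μ(10) = 1, μ(11) = -1, μ(13) = -1, μ(14) = 1, μ(15) = 1, μ(17) = -1, μ(19) = -1, μ(21) = 1, μ(22) = 1, μ(23) = -1, μ(26) = 1, μ(29) = -1, μ(30) = -1, μ(31) = -1, μ(33) = 1, μ(34) = 1, μ(35) = 1, μ(37) = -1, μ(38) = 1, μ(39) = 1, μ(41) = -1, μ(42) = -1, μ(43) = -1, μ(46) = 1, μ(47) = -1, μ(51) = 1, μ(53) = -1, μ(55) = 1, μ(57) = 1, μ(58) = 1, μ(59) = -1, μ(61) = -1, μ(62) = 1, μ(65) = 1, μ(66) = -1, μ(67) = -1, μ(69) = 1, μ(70) = -1, μ(71) = -1, μ(73) = -1, μ(74) = 1, μ(77) = 1, μ(78) = -1, μ(79) = -1, with μ = 0 on non-squarefree integers. Summing μ(k)/k for k where μ(k) ≠ 0 gives -5419230422019661121772083237/214509651156044860526605636942 ≈ -0.0253. (PNT ⟺ this sum → 0 as n → ∞.)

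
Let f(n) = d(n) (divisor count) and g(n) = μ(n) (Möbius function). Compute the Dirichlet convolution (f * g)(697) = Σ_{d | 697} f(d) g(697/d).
(d * μ)(697) = 1

Divisors of 697: [1, 17, 41, 697]. For each d | 697:
  d = 1: d(1) · μ(697/1) = 1 · 1 = 1
  d = 17: d(17) · μ(697/17) = 2 · -1 = -2
  d = 41: d(41) · μ(697/41) = 2 · -1 = -2
  d = 697: d(697) · μ(697/697) = 4 · 1 = 4
Summing: (d * μ)(697) = 1 + -2 + -2 + 4 = 1.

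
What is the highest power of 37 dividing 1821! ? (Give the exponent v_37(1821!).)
v_37(1821!) = 50

Legendre's formula: v_p(n!) = Σ_{k ≥ 1} ⌊n / p^k⌋. For p = 37, n = 1821, the terms are:
  ⌊1821/37^1⌋ = ⌊1821/37⌋ = 49
  ⌊1821/37^2⌋ = ⌊1821/1369⌋ = 1
(the next term ⌊1821/37^3⌋ = 0, terminating the sum). Summing: v_37(1821!) = 49 + 1 = 50.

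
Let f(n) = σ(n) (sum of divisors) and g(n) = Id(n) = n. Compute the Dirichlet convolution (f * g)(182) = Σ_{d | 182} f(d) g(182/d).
(σ * Id)(182) = 2025

Divisors of 182: [1, 2, 7, 13, 14, 26, 91, 182]. For each d | 182:
  d = 1: σ(1) · Id(182/1) = 1 · 182 = 182
  d = 2: σ(2) · Id(182/2) = 3 · 91 = 273
  d = 7: σ(7) · Id(182/7) = 8 · 26 = 208
  d = 13: σ(13) · Id(182/13) = 14 · 14 = 196
  d = 14: σ(14) · Id(182/14) = 24 · 13 = 312
  d = 26: σ(26) · Id(182/26) = 42 · 7 = 294
  d = 91: σ(91) · Id(182/91) = 112 · 2 = 224
  d = 182: σ(182) · Id(182/182) = 336 · 1 = 336
Summing: (σ * Id)(182) = 182 + 273 + 208 + 196 + 312 + 294 + 224 + 336 = 2025.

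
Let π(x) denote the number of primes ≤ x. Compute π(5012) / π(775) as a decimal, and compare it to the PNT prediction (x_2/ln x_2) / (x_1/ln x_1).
π(5012)/π(775) = 672/137 ≈ 4.9051;  PNT prediction ≈ 5.0501.

π(775) = 137 and π(5012) = 672, so π(5012)/π(775) ≈ 4.9051. The PNT-predicted ratio is (5012/ln(5012)) / (775/ln(775)) ≈ 5.0501. The two agree to within a few percent, as expected.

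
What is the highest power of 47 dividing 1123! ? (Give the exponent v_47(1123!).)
v_47(1123!) = 23

Legendre's formula: v_p(n!) = Σ_{k ≥ 1} ⌊n / p^k⌋. For p = 47, n = 1123, the terms are:
  ⌊1123/47^1⌋ = ⌊1123/47⌋ = 23
(the next term ⌊1123/47^2⌋ = 0, terminating the sum). Summing: v_47(1123!) = 23 = 23.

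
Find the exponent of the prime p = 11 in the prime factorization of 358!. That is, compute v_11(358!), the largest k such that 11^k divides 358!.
v_11(358!) = 34

Legendre's formula: v_p(n!) = Σ_{k ≥ 1} ⌊n / p^k⌋. For p = 11, n = 358, the terms are:
  ⌊358/11^1⌋ = ⌊358/11⌋ = 32
  ⌊358/11^2⌋ = ⌊358/121⌋ = 2
(the next term ⌊358/11^3⌋ = 0, terminating the sum). Summing: v_11(358!) = 32 + 2 = 34.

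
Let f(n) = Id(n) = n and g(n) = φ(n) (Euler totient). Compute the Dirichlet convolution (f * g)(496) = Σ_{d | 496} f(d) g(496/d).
(Id * φ)(496) = 2928

Divisors of 496: [1, 2, 4, 8, 16, 31, 62, 124, 248, 496]. For each d | 496:
  d = 1: Id(1) · φ(496/1) = 1 · 240 = 240
  d = 2: Id(2) · φ(496/2) = 2 · 120 = 240
  d = 4: Id(4) · φ(496/4) = 4 · 60 = 240
  d = 8: Id(8) · φ(496/8) = 8 · 30 = 240
  d = 16: Id(16) · φ(496/16) = 16 · 30 = 480
  d = 31: Id(31) · φ(496/31) = 31 · 8 = 248
  d = 62: Id(62) · φ(496/62) = 62 · 4 = 248
  d = 124: Id(124) · φ(496/124) = 124 · 2 = 248
  d = 248: Id(248) · φ(496/248) = 248 · 1 = 248
  d = 496: Id(496) · φ(496/496) = 496 · 1 = 496
Summing: (Id * φ)(496) = 240 + 240 + 240 + 240 + 480 + 248 + 248 + 248 + 248 + 496 = 2928.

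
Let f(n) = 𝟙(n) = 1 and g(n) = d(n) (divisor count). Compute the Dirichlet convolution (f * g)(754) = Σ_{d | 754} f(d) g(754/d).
(𝟙 * d)(754) = 27

Divisors of 754: [1, 2, 13, 26, 29, 58, 377, 754]. For each d | 754:
  d = 1: 𝟙(1) · d(754/1) = 1 · 8 = 8
  d = 2: 𝟙(2) · d(754/2) = 1 · 4 = 4
  d = 13: 𝟙(13) · d(754/13) = 1 · 4 = 4
  d = 26: 𝟙(26) · d(754/26) = 1 · 2 = 2
  d = 29: 𝟙(29) · d(754/29) = 1 · 4 = 4
  d = 58: 𝟙(58) · d(754/58) = 1 · 2 = 2
  d = 377: 𝟙(377) · d(754/377) = 1 · 2 = 2
  d = 754: 𝟙(754) · d(754/754) = 1 · 1 = 1
Summing: (𝟙 * d)(754) = 8 + 4 + 4 + 2 + 4 + 2 + 2 + 1 = 27.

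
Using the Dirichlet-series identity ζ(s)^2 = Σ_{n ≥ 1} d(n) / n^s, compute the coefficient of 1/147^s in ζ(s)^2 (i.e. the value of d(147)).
d(147) = 6

ζ(s)^2 = (Σ 1/m^s)(Σ 1/k^s). The coefficient of 1/n^s in the product is the number of ordered pairs (m, k) with mk = n, which equals d(n). For n = 147, divisors are [1, 3, 7, 21, 49, 147], so d(147) = 6.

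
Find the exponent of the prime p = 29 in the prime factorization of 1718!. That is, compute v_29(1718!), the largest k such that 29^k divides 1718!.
v_29(1718!) = 61

Legendre's formula: v_p(n!) = Σ_{k ≥ 1} ⌊n / p^k⌋. For p = 29, n = 1718, the terms are:
  ⌊1718/29^1⌋ = ⌊1718/29⌋ = 59
  ⌊1718/29^2⌋ = ⌊1718/841⌋ = 2
(the next term ⌊1718/29^3⌋ = 0, terminating the sum). Summing: v_29(1718!) = 59 + 2 = 61.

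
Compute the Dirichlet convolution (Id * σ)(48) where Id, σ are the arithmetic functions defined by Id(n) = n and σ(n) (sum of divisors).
(Id * σ)(48) = 903

Divisors of 48: [1, 2, 3, 4, 6, 8, 12, 16, 24, 48]. For each d | 48:
  d = 1: Id(1) · σ(48/1) = 1 · 124 = 124
  d = 2: Id(2) · σ(48/2) = 2 · 60 = 120
  d = 3: Id(3) · σ(48/3) = 3 · 31 = 93
  d = 4: Id(4) · σ(48/4) = 4 · 28 = 112
  d = 6: Id(6) · σ(48/6) = 6 · 15 = 90
  d = 8: Id(8) · σ(48/8) = 8 · 12 = 96
  d = 12: Id(12) · σ(48/12) = 12 · 7 = 84
  d = 16: Id(16) · σ(48/16) = 16 · 4 = 64
  d = 24: Id(24) · σ(48/24) = 24 · 3 = 72
  d = 48: Id(48) · σ(48/48) = 48 · 1 = 48
Summing: (Id * σ)(48) = 124 + 120 + 93 + 112 + 90 + 96 + 84 + 64 + 72 + 48 = 903.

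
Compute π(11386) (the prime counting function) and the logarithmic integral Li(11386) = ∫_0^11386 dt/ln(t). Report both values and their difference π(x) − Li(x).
π(11386) = 1374;  Li(11386) ≈ 1395.55;  π(x) − Li(x) ≈ -21.55.

Direct count of primes ≤ 11386 gives π(11386) = 1374. Numerical evaluation of the logarithmic integral gives Li(11386) ≈ 1395.55. The difference π(x) − Li(x) ≈ -21.55 is typically negative for small/moderate x (Li(x) overestimates), though Littlewood's theorem shows this sign changes infinitely often.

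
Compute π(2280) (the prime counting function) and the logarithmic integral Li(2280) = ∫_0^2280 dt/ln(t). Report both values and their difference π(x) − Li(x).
π(2280) = 338;  Li(2280) ≈ 351.33;  π(x) − Li(x) ≈ -13.33.

Direct count of primes ≤ 2280 gives π(2280) = 338. Numerical evaluation of the logarithmic integral gives Li(2280) ≈ 351.33. The difference π(x) − Li(x) ≈ -13.33 is typically negative for small/moderate x (Li(x) overestimates), though Littlewood's theorem shows this sign changes infinitely often.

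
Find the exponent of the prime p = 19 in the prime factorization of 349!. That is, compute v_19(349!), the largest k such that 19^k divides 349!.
v_19(349!) = 18

Legendre's formula: v_p(n!) = Σ_{k ≥ 1} ⌊n / p^k⌋. For p = 19, n = 349, the terms are:
  ⌊349/19^1⌋ = ⌊349/19⌋ = 18
(the next term ⌊349/19^2⌋ = 0, terminating the sum). Summing: v_19(349!) = 18 = 18.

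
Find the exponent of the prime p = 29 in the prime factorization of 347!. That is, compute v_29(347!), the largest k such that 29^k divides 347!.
v_29(347!) = 11

Legendre's formula: v_p(n!) = Σ_{k ≥ 1} ⌊n / p^k⌋. For p = 29, n = 347, the terms are:
  ⌊347/29^1⌋ = ⌊347/29⌋ = 11
(the next term ⌊347/29^2⌋ = 0, terminating the sum). Summing: v_29(347!) = 11 = 11.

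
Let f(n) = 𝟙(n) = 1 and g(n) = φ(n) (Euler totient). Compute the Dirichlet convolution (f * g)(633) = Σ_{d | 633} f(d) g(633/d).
(𝟙 * φ)(633) = 633

Divisors of 633: [1, 3, 211, 633]. For each d | 633:
  d = 1: 𝟙(1) · φ(633/1) = 1 · 420 = 420
  d = 3: 𝟙(3) · φ(633/3) = 1 · 210 = 210
  d = 211: 𝟙(211) · φ(633/211) = 1 · 2 = 2
  d = 633: 𝟙(633) · φ(633/633) = 1 · 1 = 1
Summing: (𝟙 * φ)(633) = 420 + 210 + 2 + 1 = 633.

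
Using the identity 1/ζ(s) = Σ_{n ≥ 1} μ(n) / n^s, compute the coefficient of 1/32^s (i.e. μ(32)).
μ(32) = 0

Factor n = 32 = 2^5. μ(n) = 0 if any exponent ≥ 2 (not squarefree); otherwise μ(n) = (−1)^{ω(n)} where ω(n) is the number of distinct prime factors. Applying: μ(32) = 0.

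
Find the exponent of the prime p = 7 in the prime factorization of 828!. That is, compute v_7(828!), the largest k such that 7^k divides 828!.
v_7(828!) = 136

Legendre's formula: v_p(n!) = Σ_{k ≥ 1} ⌊n / p^k⌋. For p = 7, n = 828, the terms are:
  ⌊828/7^1⌋ = ⌊828/7⌋ = 118
  ⌊828/7^2⌋ = ⌊828/49⌋ = 16
  ⌊828/7^3⌋ = ⌊828/343⌋ = 2
(the next term ⌊828/7^4⌋ = 0, terminating the sum). Summing: v_7(828!) = 118 + 16 + 2 = 136.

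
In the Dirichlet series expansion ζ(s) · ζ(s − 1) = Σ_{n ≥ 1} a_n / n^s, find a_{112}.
σ(112) = 248

In the product (Σ m^0/m^s)(Σ k / k^s) = Σ (Σ_{d | n} d) / n^s, the coefficient of 1/n^s is σ(n) = Σ_{d | n} d. For n = 112, divisors are [1, 2, 4, 7, 8, 14, 16, 28, 56, 112]; summing: σ(112) = 248.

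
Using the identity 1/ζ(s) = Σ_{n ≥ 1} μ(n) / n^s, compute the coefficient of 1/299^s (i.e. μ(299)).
μ(299) = 1

Factor n = 299 = 13 · 23. μ(n) = 0 if any exponent ≥ 2 (not squarefree); otherwise μ(n) = (−1)^{ω(n)} where ω(n) is the number of distinct prime factors. Applying: μ(299) = 1.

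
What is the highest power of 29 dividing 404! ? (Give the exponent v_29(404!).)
v_29(404!) = 13

Legendre's formula: v_p(n!) = Σ_{k ≥ 1} ⌊n / p^k⌋. For p = 29, n = 404, the terms are:
  ⌊404/29^1⌋ = ⌊404/29⌋ = 13
(the next term ⌊404/29^2⌋ = 0, terminating the sum). Summing: v_29(404!) = 13 = 13.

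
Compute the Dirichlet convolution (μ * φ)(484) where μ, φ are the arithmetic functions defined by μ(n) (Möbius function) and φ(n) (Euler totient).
(μ * φ)(484) = 100

Divisors of 484: [1, 2, 4, 11, 22, 44, 121, 242, 484]. For each d | 484:
  d = 1: μ(1) · φ(484/1) = 1 · 220 = 220
  d = 2: μ(2) · φ(484/2) = -1 · 110 = -110
  d = 4: μ(4) · φ(484/4) = 0 · 110 = 0
  d = 11: μ(11) · φ(484/11) = -1 · 20 = -20
  d = 22: μ(22) · φ(484/22) = 1 · 10 = 10
  d = 44: μ(44) · φ(484/44) = 0 · 10 = 0
  d = 121: μ(121) · φ(484/121) = 0 · 2 = 0
  d = 242: μ(242) · φ(484/242) = 0 · 1 = 0
  d = 484: μ(484) · φ(484/484) = 0 · 1 = 0
Summing: (μ * φ)(484) = 220 + -110 + 0 + -20 + 10 + 0 + 0 + 0 + 0 = 100.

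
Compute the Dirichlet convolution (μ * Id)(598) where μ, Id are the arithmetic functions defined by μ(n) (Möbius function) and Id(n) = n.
(μ * Id)(598) = 264

Divisors of 598: [1, 2, 13, 23, 26, 46, 299, 598]. For each d | 598:
  d = 1: μ(1) · Id(598/1) = 1 · 598 = 598
  d = 2: μ(2) · Id(598/2) = -1 · 299 = -299
  d = 13: μ(13) · Id(598/13) = -1 · 46 = -46
  d = 23: μ(23) · Id(598/23) = -1 · 26 = -26
  d = 26: μ(26) · Id(598/26) = 1 · 23 = 23
  d = 46: μ(46) · Id(598/46) = 1 · 13 = 13
  d = 299: μ(299) · Id(598/299) = 1 · 2 = 2
  d = 598: μ(598) · Id(598/598) = -1 · 1 = -1
Summing: (μ * Id)(598) = 598 + -299 + -46 + -26 + 23 + 13 + 2 + -1 = 264.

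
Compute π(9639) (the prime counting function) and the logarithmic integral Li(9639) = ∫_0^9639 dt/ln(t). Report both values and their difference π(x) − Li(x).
π(9639) = 1190;  Li(9639) ≈ 1206.86;  π(x) − Li(x) ≈ -16.86.

Direct count of primes ≤ 9639 gives π(9639) = 1190. Numerical evaluation of the logarithmic integral gives Li(9639) ≈ 1206.86. The difference π(x) − Li(x) ≈ -16.86 is typically negative for small/moderate x (Li(x) overestimates), though Littlewood's theorem shows this sign changes infinitely often.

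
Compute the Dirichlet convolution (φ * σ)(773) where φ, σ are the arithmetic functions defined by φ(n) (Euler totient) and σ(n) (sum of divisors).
(φ * σ)(773) = 1546

Divisors of 773: [1, 773]. For each d | 773:
  d = 1: φ(1) · σ(773/1) = 1 · 774 = 774
  d = 773: φ(773) · σ(773/773) = 772 · 1 = 772
Summing: (φ * σ)(773) = 774 + 772 = 1546.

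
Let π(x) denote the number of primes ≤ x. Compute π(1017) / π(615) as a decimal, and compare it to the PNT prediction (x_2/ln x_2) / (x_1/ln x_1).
π(1017)/π(615) = 170/112 ≈ 1.5179;  PNT prediction ≈ 1.5335.

π(615) = 112 and π(1017) = 170, so π(1017)/π(615) ≈ 1.5179. The PNT-predicted ratio is (1017/ln(1017)) / (615/ln(615)) ≈ 1.5335. The two agree to within a few percent, as expected.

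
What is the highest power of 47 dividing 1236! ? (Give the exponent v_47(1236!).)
v_47(1236!) = 26

Legendre's formula: v_p(n!) = Σ_{k ≥ 1} ⌊n / p^k⌋. For p = 47, n = 1236, the terms are:
  ⌊1236/47^1⌋ = ⌊1236/47⌋ = 26
(the next term ⌊1236/47^2⌋ = 0, terminating the sum). Summing: v_47(1236!) = 26 = 26.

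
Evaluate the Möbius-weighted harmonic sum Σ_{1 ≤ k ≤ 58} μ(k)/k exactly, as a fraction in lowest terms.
Σ μ(k)/k = 540928002430567981/16294579238595022365

Values of μ(k) for 1 ≤ k ≤ 58: μ(1) = 1, μ(2) = -1, μ(3) = -1, μ(5) = -1, μ(6) = 1, μ(7) = -1, μ(10) = 1, μ(11) = -1, μ(13) = -1, μ(14) = 1, μ(15) = 1, μ(17) = -1, μ(19) = -1, μ(21) = 1, μ(22) = 1, μ(23) = -1, μ(26) = 1, μ(29) = -1, μ(30) = -1, μ(31) = -1, μ(33) = 1, μ(34) = 1, μ(35) = 1, μ(37) = -1, μ(38) = 1, μ(39) = 1, μ(41) = -1, μ(42) = -1, μ(43) = -1, μ(46) = 1, μ(47) = -1, μ(51) = 1, μ(53) = -1, μ(55) = 1, μ(57) = 1, μ(58) = 1, with μ = 0 on non-squarefree integers. Summing μ(k)/k for k where μ(k) ≠ 0 gives 540928002430567981/16294579238595022365 ≈ 0.0332. (PNT ⟺ this sum → 0 as n → ∞.)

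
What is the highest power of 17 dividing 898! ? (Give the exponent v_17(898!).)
v_17(898!) = 55

Legendre's formula: v_p(n!) = Σ_{k ≥ 1} ⌊n / p^k⌋. For p = 17, n = 898, the terms are:
  ⌊898/17^1⌋ = ⌊898/17⌋ = 52
  ⌊898/17^2⌋ = ⌊898/289⌋ = 3
(the next term ⌊898/17^3⌋ = 0, terminating the sum). Summing: v_17(898!) = 52 + 3 = 55.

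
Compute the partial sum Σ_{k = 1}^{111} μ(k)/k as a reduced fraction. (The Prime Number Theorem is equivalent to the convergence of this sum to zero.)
Σ μ(k)/k = -678316192822146162262092815134314936522301/39962142402550705168325165981723972810713890

Values of μ(k) for 1 ≤ k ≤ 111: μ(1) = 1, μ(2) = -1, μ(3) = -1, μ(5) = -1, μ(6) = 1, μ(7) = -1, μ(10) = 1, μ(11) = -1, μ(13) = -1, μ(14) = 1, μ(15) = 1, μ(17) = -1, μ(19) = -1, μ(21) = 1, μ(22) = 1, μ(23) = -1, μ(26) = 1, μ(29) = -1, μ(30) = -1, μ(31) = -1, μ(33) = 1, μ(34) = 1, μ(35) = 1, μ(37) = -1, μ(38) = 1, μ(39) = 1, μ(41) = -1, μ(42) = -1, μ(43) = -1, μ(46) = 1, μ(47) = -1, μ(51) = 1, μ(53) = -1, μ(55) = 1, μ(57) = 1, μ(58) = 1, μ(59) = -1, μ(61) = -1, μ(62) = 1, μ(65) = 1, μ(66) = -1, μ(67) = -1, μ(69) = 1, μ(70) = -1, μ(71) = -1, μ(73) = -1, μ(74) = 1, μ(77) = 1, μ(78) = -1, μ(79) = -1, μ(82) = 1, μ(83) = -1, μ(85) = 1, μ(86) = 1, μ(87) = 1, μ(89) = -1, μ(91) = 1, μ(93) = 1, μ(94) = 1, μ(95) = 1, μ(97) = -1, μ(101) = -1, μ(102) = -1, μ(103) = -1, μ(105) = -1, μ(106) = 1, μ(107) = -1, μ(109) = -1, μ(110) = -1, μ(111) = 1, with μ = 0 on non-squarefree integers. Summing μ(k)/k for k where μ(k) ≠ 0 gives -678316192822146162262092815134314936522301/39962142402550705168325165981723972810713890 ≈ -0.0170. (PNT ⟺ this sum → 0 as n → ∞.)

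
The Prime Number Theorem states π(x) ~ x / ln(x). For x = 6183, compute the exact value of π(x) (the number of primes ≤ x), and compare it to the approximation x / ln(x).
π(6183) = 804;  x/ln(x) ≈ 708.28;  relative error ≈ 11.91%.

Directly count primes up to 6183: π(6183) = 804. The PNT approximation gives 6183/ln(6183) ≈ 6183/8.72956 ≈ 708.28. Relative error (π(x) − x/ln(x)) / π(x) ≈ 11.91%; the approximation is known to undercount slightly (Li(x) is a better estimate).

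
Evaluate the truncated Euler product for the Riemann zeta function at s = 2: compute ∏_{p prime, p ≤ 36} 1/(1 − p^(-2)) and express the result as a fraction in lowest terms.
∏ = 82920037520482019/50722704772300800

The primes p ≤ 36 are [2, 3, 5, 7, 11, 13, 17, 19, 23, 29, 31]. For each prime, (1 − 1/p^2)^(-1) = p^2 / (p^2 − 1). The product is (1 − 1/2^2)^(-1), (1 − 1/3^2)^(-1), (1 − 1/5^2)^(-1), (1 − 1/7^2)^(-1), (1 − 1/11^2)^(-1), (1 − 1/13^2)^(-1), (1 − 1/17^2)^(-1), (1 − 1/19^2)^(-1), (1 − 1/23^2)^(-1), (1 − 1/29^2)^(-1), (1 − 1/31^2)^(-1) = ∏ p^2 / (p^2 − 1) = 82920037520482019/50722704772300800.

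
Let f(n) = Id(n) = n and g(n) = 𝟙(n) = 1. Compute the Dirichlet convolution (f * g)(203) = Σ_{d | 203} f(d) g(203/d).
(Id * 𝟙)(203) = 240

Divisors of 203: [1, 7, 29, 203]. For each d | 203:
  d = 1: Id(1) · 𝟙(203/1) = 1 · 1 = 1
  d = 7: Id(7) · 𝟙(203/7) = 7 · 1 = 7
  d = 29: Id(29) · 𝟙(203/29) = 29 · 1 = 29
  d = 203: Id(203) · 𝟙(203/203) = 203 · 1 = 203
Summing: (Id * 𝟙)(203) = 1 + 7 + 29 + 203 = 240.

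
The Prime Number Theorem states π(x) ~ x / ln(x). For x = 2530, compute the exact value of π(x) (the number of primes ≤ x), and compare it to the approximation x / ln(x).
π(2530) = 369;  x/ln(x) ≈ 322.87;  relative error ≈ 12.50%.

Directly count primes up to 2530: π(2530) = 369. The PNT approximation gives 2530/ln(2530) ≈ 2530/7.83597 ≈ 322.87. Relative error (π(x) − x/ln(x)) / π(x) ≈ 12.50%; the approximation is known to undercount slightly (Li(x) is a better estimate).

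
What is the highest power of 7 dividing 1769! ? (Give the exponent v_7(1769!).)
v_7(1769!) = 293

Legendre's formula: v_p(n!) = Σ_{k ≥ 1} ⌊n / p^k⌋. For p = 7, n = 1769, the terms are:
  ⌊1769/7^1⌋ = ⌊1769/7⌋ = 252
  ⌊1769/7^2⌋ = ⌊1769/49⌋ = 36
  ⌊1769/7^3⌋ = ⌊1769/343⌋ = 5
(the next term ⌊1769/7^4⌋ = 0, terminating the sum). Summing: v_7(1769!) = 252 + 36 + 5 = 293.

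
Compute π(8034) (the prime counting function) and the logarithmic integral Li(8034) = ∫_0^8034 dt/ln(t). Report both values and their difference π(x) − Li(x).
π(8034) = 1010;  Li(8034) ≈ 1030.20;  π(x) − Li(x) ≈ -20.20.

Direct count of primes ≤ 8034 gives π(8034) = 1010. Numerical evaluation of the logarithmic integral gives Li(8034) ≈ 1030.20. The difference π(x) − Li(x) ≈ -20.20 is typically negative for small/moderate x (Li(x) overestimates), though Littlewood's theorem shows this sign changes infinitely often.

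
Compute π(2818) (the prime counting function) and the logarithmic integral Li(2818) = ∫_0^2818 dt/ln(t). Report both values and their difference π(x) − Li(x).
π(2818) = 409;  Li(2818) ≈ 419.94;  π(x) − Li(x) ≈ -10.94.

Direct count of primes ≤ 2818 gives π(2818) = 409. Numerical evaluation of the logarithmic integral gives Li(2818) ≈ 419.94. The difference π(x) − Li(x) ≈ -10.94 is typically negative for small/moderate x (Li(x) overestimates), though Littlewood's theorem shows this sign changes infinitely often.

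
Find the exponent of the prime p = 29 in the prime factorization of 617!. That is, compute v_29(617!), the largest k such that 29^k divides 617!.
v_29(617!) = 21

Legendre's formula: v_p(n!) = Σ_{k ≥ 1} ⌊n / p^k⌋. For p = 29, n = 617, the terms are:
  ⌊617/29^1⌋ = ⌊617/29⌋ = 21
(the next term ⌊617/29^2⌋ = 0, terminating the sum). Summing: v_29(617!) = 21 = 21.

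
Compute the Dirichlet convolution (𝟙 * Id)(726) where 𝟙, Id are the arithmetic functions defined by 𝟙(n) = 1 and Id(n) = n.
(𝟙 * Id)(726) = 1596

Divisors of 726: [1, 2, 3, 6, 11, 22, 33, 66, 121, 242, 363, 726]. For each d | 726:
  d = 1: 𝟙(1) · Id(726/1) = 1 · 726 = 726
  d = 2: 𝟙(2) · Id(726/2) = 1 · 363 = 363
  d = 3: 𝟙(3) · Id(726/3) = 1 · 242 = 242
  d = 6: 𝟙(6) · Id(726/6) = 1 · 121 = 121
  d = 11: 𝟙(11) · Id(726/11) = 1 · 66 = 66
  d = 22: 𝟙(22) · Id(726/22) = 1 · 33 = 33
  d = 33: 𝟙(33) · Id(726/33) = 1 · 22 = 22
  d = 66: 𝟙(66) · Id(726/66) = 1 · 11 = 11
  d = 121: 𝟙(121) · Id(726/121) = 1 · 6 = 6
  d = 242: 𝟙(242) · Id(726/242) = 1 · 3 = 3
  d = 363: 𝟙(363) · Id(726/363) = 1 · 2 = 2
  d = 726: 𝟙(726) · Id(726/726) = 1 · 1 = 1
Summing: (𝟙 * Id)(726) = 726 + 363 + 242 + 121 + 66 + 33 + 22 + 11 + 6 + 3 + 2 + 1 = 1596.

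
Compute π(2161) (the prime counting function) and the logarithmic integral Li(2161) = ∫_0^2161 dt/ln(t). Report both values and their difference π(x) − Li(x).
π(2161) = 326;  Li(2161) ≈ 335.88;  π(x) − Li(x) ≈ -9.88.

Direct count of primes ≤ 2161 gives π(2161) = 326. Numerical evaluation of the logarithmic integral gives Li(2161) ≈ 335.88. The difference π(x) − Li(x) ≈ -9.88 is typically negative for small/moderate x (Li(x) overestimates), though Littlewood's theorem shows this sign changes infinitely often.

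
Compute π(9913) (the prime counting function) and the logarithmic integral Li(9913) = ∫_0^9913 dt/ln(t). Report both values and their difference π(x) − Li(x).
π(9913) = 1222;  Li(9913) ≈ 1236.69;  π(x) − Li(x) ≈ -14.69.

Direct count of primes ≤ 9913 gives π(9913) = 1222. Numerical evaluation of the logarithmic integral gives Li(9913) ≈ 1236.69. The difference π(x) − Li(x) ≈ -14.69 is typically negative for small/moderate x (Li(x) overestimates), though Littlewood's theorem shows this sign changes infinitely often.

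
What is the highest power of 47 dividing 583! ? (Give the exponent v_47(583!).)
v_47(583!) = 12

Legendre's formula: v_p(n!) = Σ_{k ≥ 1} ⌊n / p^k⌋. For p = 47, n = 583, the terms are:
  ⌊583/47^1⌋ = ⌊583/47⌋ = 12
(the next term ⌊583/47^2⌋ = 0, terminating the sum). Summing: v_47(583!) = 12 = 12.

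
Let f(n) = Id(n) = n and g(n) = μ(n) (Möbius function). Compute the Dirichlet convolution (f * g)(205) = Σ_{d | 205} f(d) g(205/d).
(Id * μ)(205) = 160

Divisors of 205: [1, 5, 41, 205]. For each d | 205:
  d = 1: Id(1) · μ(205/1) = 1 · 1 = 1
  d = 5: Id(5) · μ(205/5) = 5 · -1 = -5
  d = 41: Id(41) · μ(205/41) = 41 · -1 = -41
  d = 205: Id(205) · μ(205/205) = 205 · 1 = 205
Summing: (Id * μ)(205) = 1 + -5 + -41 + 205 = 160.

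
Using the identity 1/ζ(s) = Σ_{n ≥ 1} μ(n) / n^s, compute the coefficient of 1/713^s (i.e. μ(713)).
μ(713) = 1

Factor n = 713 = 23 · 31. μ(n) = 0 if any exponent ≥ 2 (not squarefree); otherwise μ(n) = (−1)^{ω(n)} where ω(n) is the number of distinct prime factors. Applying: μ(713) = 1.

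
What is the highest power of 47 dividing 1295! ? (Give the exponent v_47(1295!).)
v_47(1295!) = 27

Legendre's formula: v_p(n!) = Σ_{k ≥ 1} ⌊n / p^k⌋. For p = 47, n = 1295, the terms are:
  ⌊1295/47^1⌋ = ⌊1295/47⌋ = 27
(the next term ⌊1295/47^2⌋ = 0, terminating the sum). Summing: v_47(1295!) = 27 = 27.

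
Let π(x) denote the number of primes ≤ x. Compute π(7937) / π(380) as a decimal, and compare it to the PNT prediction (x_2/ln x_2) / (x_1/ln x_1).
π(7937)/π(380) = 1003/75 ≈ 13.3733;  PNT prediction ≈ 13.8175.

π(380) = 75 and π(7937) = 1003, so π(7937)/π(380) ≈ 13.3733. The PNT-predicted ratio is (7937/ln(7937)) / (380/ln(380)) ≈ 13.8175. The two agree to within a few percent, as expected.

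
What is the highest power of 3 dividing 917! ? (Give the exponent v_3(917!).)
v_3(917!) = 454

Legendre's formula: v_p(n!) = Σ_{k ≥ 1} ⌊n / p^k⌋. For p = 3, n = 917, the terms are:
  ⌊917/3^1⌋ = ⌊917/3⌋ = 305
  ⌊917/3^2⌋ = ⌊917/9⌋ = 101
  ⌊917/3^3⌋ = ⌊917/27⌋ = 33
  ⌊917/3^4⌋ = ⌊917/81⌋ = 11
  ⌊917/3^5⌋ = ⌊917/243⌋ = 3
  ⌊917/3^6⌋ = ⌊917/729⌋ = 1
(the next term ⌊917/3^7⌋ = 0, terminating the sum). Summing: v_3(917!) = 305 + 101 + 33 + 11 + 3 + 1 = 454.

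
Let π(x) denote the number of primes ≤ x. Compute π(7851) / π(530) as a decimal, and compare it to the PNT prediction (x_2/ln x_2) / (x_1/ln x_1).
π(7851)/π(530) = 991/99 ≈ 10.0101;  PNT prediction ≈ 10.3610.

π(530) = 99 and π(7851) = 991, so π(7851)/π(530) ≈ 10.0101. The PNT-predicted ratio is (7851/ln(7851)) / (530/ln(530)) ≈ 10.3610. The two agree to within a few percent, as expected.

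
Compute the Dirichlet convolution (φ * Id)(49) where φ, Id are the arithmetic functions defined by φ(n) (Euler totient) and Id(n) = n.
(φ * Id)(49) = 133

Divisors of 49: [1, 7, 49]. For each d | 49:
  d = 1: φ(1) · Id(49/1) = 1 · 49 = 49
  d = 7: φ(7) · Id(49/7) = 6 · 7 = 42
  d = 49: φ(49) · Id(49/49) = 42 · 1 = 42
Summing: (φ * Id)(49) = 49 + 42 + 42 = 133.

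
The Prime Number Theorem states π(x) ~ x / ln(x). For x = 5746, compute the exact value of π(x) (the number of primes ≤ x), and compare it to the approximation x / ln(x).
π(5746) = 756;  x/ln(x) ≈ 663.80;  relative error ≈ 12.20%.

Directly count primes up to 5746: π(5746) = 756. The PNT approximation gives 5746/ln(5746) ≈ 5746/8.65626 ≈ 663.80. Relative error (π(x) − x/ln(x)) / π(x) ≈ 12.20%; the approximation is known to undercount slightly (Li(x) is a better estimate).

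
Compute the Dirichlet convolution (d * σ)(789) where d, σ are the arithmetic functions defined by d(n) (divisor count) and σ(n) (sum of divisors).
(d * σ)(789) = 1596

Divisors of 789: [1, 3, 263, 789]. For each d | 789:
  d = 1: d(1) · σ(789/1) = 1 · 1056 = 1056
  d = 3: d(3) · σ(789/3) = 2 · 264 = 528
  d = 263: d(263) · σ(789/263) = 2 · 4 = 8
  d = 789: d(789) · σ(789/789) = 4 · 1 = 4
Summing: (d * σ)(789) = 1056 + 528 + 8 + 4 = 1596.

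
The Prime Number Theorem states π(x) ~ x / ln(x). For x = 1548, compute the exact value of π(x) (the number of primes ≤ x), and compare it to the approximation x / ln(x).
π(1548) = 243;  x/ln(x) ≈ 210.76;  relative error ≈ 13.27%.

Directly count primes up to 1548: π(1548) = 243. The PNT approximation gives 1548/ln(1548) ≈ 1548/7.34472 ≈ 210.76. Relative error (π(x) − x/ln(x)) / π(x) ≈ 13.27%; the approximation is known to undercount slightly (Li(x) is a better estimate).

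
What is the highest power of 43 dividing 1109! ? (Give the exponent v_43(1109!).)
v_43(1109!) = 25

Legendre's formula: v_p(n!) = Σ_{k ≥ 1} ⌊n / p^k⌋. For p = 43, n = 1109, the terms are:
  ⌊1109/43^1⌋ = ⌊1109/43⌋ = 25
(the next term ⌊1109/43^2⌋ = 0, terminating the sum). Summing: v_43(1109!) = 25 = 25.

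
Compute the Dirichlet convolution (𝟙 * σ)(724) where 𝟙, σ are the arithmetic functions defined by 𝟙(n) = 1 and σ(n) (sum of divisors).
(𝟙 * σ)(724) = 2013

Divisors of 724: [1, 2, 4, 181, 362, 724]. For each d | 724:
  d = 1: 𝟙(1) · σ(724/1) = 1 · 1274 = 1274
  d = 2: 𝟙(2) · σ(724/2) = 1 · 546 = 546
  d = 4: 𝟙(4) · σ(724/4) = 1 · 182 = 182
  d = 181: 𝟙(181) · σ(724/181) = 1 · 7 = 7
  d = 362: 𝟙(362) · σ(724/362) = 1 · 3 = 3
  d = 724: 𝟙(724) · σ(724/724) = 1 · 1 = 1
Summing: (𝟙 * σ)(724) = 1274 + 546 + 182 + 7 + 3 + 1 = 2013.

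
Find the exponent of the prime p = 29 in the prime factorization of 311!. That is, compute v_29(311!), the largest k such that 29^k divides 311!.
v_29(311!) = 10

Legendre's formula: v_p(n!) = Σ_{k ≥ 1} ⌊n / p^k⌋. For p = 29, n = 311, the terms are:
  ⌊311/29^1⌋ = ⌊311/29⌋ = 10
(the next term ⌊311/29^2⌋ = 0, terminating the sum). Summing: v_29(311!) = 10 = 10.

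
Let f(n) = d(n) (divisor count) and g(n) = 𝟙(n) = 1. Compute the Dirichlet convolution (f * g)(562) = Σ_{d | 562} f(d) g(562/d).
(d * 𝟙)(562) = 9

Divisors of 562: [1, 2, 281, 562]. For each d | 562:
  d = 1: d(1) · 𝟙(562/1) = 1 · 1 = 1
  d = 2: d(2) · 𝟙(562/2) = 2 · 1 = 2
  d = 281: d(281) · 𝟙(562/281) = 2 · 1 = 2
  d = 562: d(562) · 𝟙(562/562) = 4 · 1 = 4
Summing: (d * 𝟙)(562) = 1 + 2 + 2 + 4 = 9.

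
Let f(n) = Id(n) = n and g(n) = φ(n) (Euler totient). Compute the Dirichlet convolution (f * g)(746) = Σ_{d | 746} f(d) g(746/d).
(Id * φ)(746) = 2235

Divisors of 746: [1, 2, 373, 746]. For each d | 746:
  d = 1: Id(1) · φ(746/1) = 1 · 372 = 372
  d = 2: Id(2) · φ(746/2) = 2 · 372 = 744
  d = 373: Id(373) · φ(746/373) = 373 · 1 = 373
  d = 746: Id(746) · φ(746/746) = 746 · 1 = 746
Summing: (Id * φ)(746) = 372 + 744 + 373 + 746 = 2235.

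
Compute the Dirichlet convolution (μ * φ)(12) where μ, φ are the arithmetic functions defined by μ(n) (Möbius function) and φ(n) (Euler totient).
(μ * φ)(12) = 1

Divisors of 12: [1, 2, 3, 4, 6, 12]. For each d | 12:
  d = 1: μ(1) · φ(12/1) = 1 · 4 = 4
  d = 2: μ(2) · φ(12/2) = -1 · 2 = -2
  d = 3: μ(3) · φ(12/3) = -1 · 2 = -2
  d = 4: μ(4) · φ(12/4) = 0 · 2 = 0
  d = 6: μ(6) · φ(12/6) = 1 · 1 = 1
  d = 12: μ(12) · φ(12/12) = 0 · 1 = 0
Summing: (μ * φ)(12) = 4 + -2 + -2 + 0 + 1 + 0 = 1.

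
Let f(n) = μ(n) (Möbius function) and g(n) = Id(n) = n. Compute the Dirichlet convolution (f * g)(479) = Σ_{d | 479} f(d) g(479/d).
(μ * Id)(479) = 478

Divisors of 479: [1, 479]. For each d | 479:
  d = 1: μ(1) · Id(479/1) = 1 · 479 = 479
  d = 479: μ(479) · Id(479/479) = -1 · 1 = -1
Summing: (μ * Id)(479) = 479 + -1 = 478.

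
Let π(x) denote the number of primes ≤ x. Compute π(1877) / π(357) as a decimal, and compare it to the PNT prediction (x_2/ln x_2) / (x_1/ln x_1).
π(1877)/π(357) = 288/71 ≈ 4.0563;  PNT prediction ≈ 4.1000.

π(357) = 71 and π(1877) = 288, so π(1877)/π(357) ≈ 4.0563. The PNT-predicted ratio is (1877/ln(1877)) / (357/ln(357)) ≈ 4.1000. The two agree to within a few percent, as expected.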